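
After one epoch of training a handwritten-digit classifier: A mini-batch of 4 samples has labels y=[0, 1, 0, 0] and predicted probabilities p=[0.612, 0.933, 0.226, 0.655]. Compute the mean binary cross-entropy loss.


L[0] = -ln(1-0.612) = -ln(0.388) = 0.9467
L[1] = -ln(0.933) = 0.0694
L[2] = -ln(1-0.226) = -ln(0.774) = 0.2562
L[3] = -ln(1-0.655) = -ln(0.345) = 1.0642
mean = (0.9467 + 0.0694 + 0.2562 + 1.0642)/4 = 0.5841

0.5841


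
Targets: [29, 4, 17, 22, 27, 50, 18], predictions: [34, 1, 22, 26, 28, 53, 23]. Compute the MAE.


Absolute errors: |29-34|=5, |4-1|=3, |17-22|=5, |22-26|=4, |27-28|=1, |50-53|=3, |18-23|=5
Sum = 26
MAE = 26/7 = 26/7

26/7


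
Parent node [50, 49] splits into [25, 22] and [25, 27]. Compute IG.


Parent = [50, 49], H_parent = 0.9999
H_left = 0.9971 (n=47), H_right = 0.9989 (n=52)
H_children = (47/99)·0.9971 + (52/99)·0.9989 = 0.998
IG = 0.9999 - 0.998 = 0.0019

0.0019


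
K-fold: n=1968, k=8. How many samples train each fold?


Fold size = 1968/8 = 246
Training per fold = 1968 - 246 = 1722

1722


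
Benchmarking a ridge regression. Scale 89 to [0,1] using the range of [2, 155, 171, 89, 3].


min=2, max=171
(89-2)/(171-2) = 87/169 = 0.5148

0.5148


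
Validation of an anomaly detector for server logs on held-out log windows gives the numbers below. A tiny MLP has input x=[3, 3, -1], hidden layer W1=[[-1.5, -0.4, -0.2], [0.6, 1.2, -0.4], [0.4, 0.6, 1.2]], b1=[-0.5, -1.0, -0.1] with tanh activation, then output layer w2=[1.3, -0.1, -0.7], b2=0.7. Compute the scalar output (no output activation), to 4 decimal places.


z1[0] = (-1.5)·(3) + (-0.4)·(3) + (-0.2)·(-1) - 0.5 = -6.0
z1[1] = (0.6)·(3) + (1.2)·(3) + (-0.4)·(-1) - 1.0 = 4.8
z1[2] = (0.4)·(3) + (0.6)·(3) + (1.2)·(-1) - 0.1 = 1.7
h = tanh(z1) = [-1.0, 0.9999, 0.9354]
output = (1.3)·(-1.0) + (-0.1)·(0.9999) + (-0.7)·(0.9354) + 0.7 = -1.3548

-1.3548


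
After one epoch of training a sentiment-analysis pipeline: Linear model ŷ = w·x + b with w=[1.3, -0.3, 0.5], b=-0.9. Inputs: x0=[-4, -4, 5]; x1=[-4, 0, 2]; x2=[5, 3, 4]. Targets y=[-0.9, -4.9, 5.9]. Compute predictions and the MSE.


ŷ0 = (1.3)·(-4) + (-0.3)·(-4) + (0.5)·(5) - 0.9 = -2.4
ŷ1 = (1.3)·(-4) + (-0.3)·(0) + (0.5)·(2) - 0.9 = -5.1
ŷ2 = (1.3)·(5) + (-0.3)·(3) + (0.5)·(4) - 0.9 = 6.7
errors² = [2.25, 0.04, 0.64]
MSE = 2.9300/3 = 0.9767

0.9767


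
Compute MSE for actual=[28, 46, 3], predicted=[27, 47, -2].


Squared errors: (28-27)²=1, (46-47)²=1, (3+ 2)²=25
Sum = 27
MSE = 27/3 = 9

9


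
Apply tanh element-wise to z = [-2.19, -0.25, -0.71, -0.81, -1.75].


tanh(-2.19) = -0.9753
tanh(-0.25) = -0.2449
tanh(-0.71) = -0.6107
tanh(-0.81) = -0.6696
tanh(-1.75) = -0.9414
result = [-0.9753, -0.2449, -0.6107, -0.6696, -0.9414]

[-0.9753, -0.2449, -0.6107, -0.6696, -0.9414]


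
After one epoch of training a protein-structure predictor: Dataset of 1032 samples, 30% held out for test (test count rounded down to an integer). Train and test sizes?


Test = ⌊1032·30/100⌋ = 309
Train = 1032 - 309 = 723

Train: 723, Test: 309


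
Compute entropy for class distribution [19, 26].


Probabilities: [19/45, 26/45] ≈ [0.4222, 0.5778]
H = -((19/45)·log₂(19/45) + (26/45)·log₂(26/45))
  = 0.9825 bits

0.9825 bits


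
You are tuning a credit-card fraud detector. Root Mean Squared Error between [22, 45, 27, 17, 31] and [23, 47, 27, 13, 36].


MSE = 46/5 = 9.2
RMSE = √(46/5) = 3.0332

3.0332


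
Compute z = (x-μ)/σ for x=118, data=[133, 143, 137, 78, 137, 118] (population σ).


μ = 124.3333, σ = 22.1033
z = (118 - 124.3333)/22.1033 = -0.2865

-0.2865


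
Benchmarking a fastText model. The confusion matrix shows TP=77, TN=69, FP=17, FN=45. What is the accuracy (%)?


Accuracy = (TP+TN)/(TP+TN+FP+FN)
= (77+69)/(208)
= 146/208 = 70.19%

70.19%


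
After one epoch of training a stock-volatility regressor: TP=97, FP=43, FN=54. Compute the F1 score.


Precision = 97/140 = 0.6929
Recall = 97/151 = 0.6424
F1 = 2·P·R/(P+R) = 2·TP/(2·TP+FP+FN) = 194/(194+43+54) = 194/291 = 0.6667

0.6667


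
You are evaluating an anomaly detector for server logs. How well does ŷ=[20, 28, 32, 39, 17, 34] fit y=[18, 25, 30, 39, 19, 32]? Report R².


ȳ = 27.1667
SS_res = Σ(y-ŷ)² = 25
SS_tot = Σ(y-ȳ)² = 326.83
R² = 1 - SS_res/SS_tot = 1 - 0.0765 = 0.9235

0.9235


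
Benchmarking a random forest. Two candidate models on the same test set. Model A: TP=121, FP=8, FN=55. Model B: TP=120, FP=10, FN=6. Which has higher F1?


Model A: P=121/129=0.938, R=121/176=0.6875, F1=2PR/(P+R)=2TP/(2TP+FP+FN)=242/305=0.7934
Model B: P=120/130=0.9231, R=120/126=0.9524, F1=2PR/(P+R)=2TP/(2TP+FP+FN)=240/256=0.9375
0.7934 < 0.9375 → Model B

Model B


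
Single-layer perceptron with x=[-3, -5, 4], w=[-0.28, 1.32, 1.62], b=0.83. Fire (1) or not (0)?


z = (-3)·(-0.28) + (-5)·(1.32) + (4)·(1.62) + 0.83
  = 1.55
step(z) = 1 (z≥0)

1


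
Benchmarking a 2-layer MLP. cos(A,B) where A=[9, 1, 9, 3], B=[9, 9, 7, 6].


A·B = 9·9 + 1·9 + 9·7 + 3·6 = 171
‖A‖ = √172 = 13.1149, ‖B‖ = √247 = 15.7162
cos = 171/(√172·√247) = 171/√42484 = 0.8296

0.8296


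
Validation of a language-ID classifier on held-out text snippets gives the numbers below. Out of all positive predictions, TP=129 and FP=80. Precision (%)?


Precision = TP/(TP+FP)
= 129/(129+80)
= 129/209 = 61.72%

61.72%


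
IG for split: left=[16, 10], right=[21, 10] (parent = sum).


Parent = [37, 20], H_parent = 0.9348
H_left = 0.9612 (n=26), H_right = 0.9072 (n=31)
H_children = (26/57)·0.9612 + (31/57)·0.9072 = 0.9318
IG = 0.9348 - 0.9318 = 0.003

0.003


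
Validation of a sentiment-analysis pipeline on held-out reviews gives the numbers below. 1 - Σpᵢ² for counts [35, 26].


Probabilities: [35/61, 26/61] ≈ [0.5738, 0.4262]
Σpᵢ² = (1225 + 676)/61² = 1901/3721
Gini = 1 - Σpᵢ² = 1 - 1901/3721 = 0.4891

0.4891


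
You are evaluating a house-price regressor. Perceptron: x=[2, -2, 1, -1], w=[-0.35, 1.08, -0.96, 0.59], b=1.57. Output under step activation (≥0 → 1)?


z = (2)·(-0.35) + (-2)·(1.08) + (1)·(-0.96) + (-1)·(0.59) + 1.57
  = -2.84
step(z) = 0 (z<0)

0


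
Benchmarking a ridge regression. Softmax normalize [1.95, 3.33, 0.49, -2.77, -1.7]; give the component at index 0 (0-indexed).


Exponentials: e^1.95=7.0287, e^3.33=27.9383, e^0.49=1.6323, e^-2.77=0.0627, e^-1.7=0.1827
Sum = 36.8447
Softmax = [0.1908, 0.7583, 0.0443, 0.0017, 0.005]
p[0] = 7.0287/36.8447 = 0.1908

0.1908


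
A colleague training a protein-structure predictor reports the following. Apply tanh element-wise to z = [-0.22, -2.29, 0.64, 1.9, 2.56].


tanh(-0.22) = -0.2165
tanh(-2.29) = -0.9797
tanh(0.64) = 0.5649
tanh(1.9) = 0.9562
tanh(2.56) = 0.9881
result = [-0.2165, -0.9797, 0.5649, 0.9562, 0.9881]

[-0.2165, -0.9797, 0.5649, 0.9562, 0.9881]


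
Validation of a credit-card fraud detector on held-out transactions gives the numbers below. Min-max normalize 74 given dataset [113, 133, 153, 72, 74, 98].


min=72, max=153
(74-72)/(153-72) = 2/81 = 0.0247

0.0247


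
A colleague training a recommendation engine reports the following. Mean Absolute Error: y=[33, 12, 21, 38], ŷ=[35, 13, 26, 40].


Absolute errors: |33-35|=2, |12-13|=1, |21-26|=5, |38-40|=2
Sum = 10
MAE = 10/4 = 5/2

5/2


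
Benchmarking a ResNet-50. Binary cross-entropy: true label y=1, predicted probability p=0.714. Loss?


BCE = -[y·ln(p) + (1-y)·ln(1-p)]
= -1·ln(0.714) - 0
= -ln(0.714) = 0.3369

0.3369


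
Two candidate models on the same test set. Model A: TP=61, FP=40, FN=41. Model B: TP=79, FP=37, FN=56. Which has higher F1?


Model A: P=61/101=0.604, R=61/102=0.598, F1=2PR/(P+R)=2TP/(2TP+FP+FN)=122/203=0.601
Model B: P=79/116=0.681, R=79/135=0.5852, F1=2PR/(P+R)=2TP/(2TP+FP+FN)=158/251=0.6295
0.601 < 0.6295 → Model B

Model B


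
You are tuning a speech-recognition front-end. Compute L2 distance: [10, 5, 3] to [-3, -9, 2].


d = √((10+ 3)² + (5+ 9)² + (3-2)²)
  = √(169 + 196 + 1)
  = √366 = 19.1311

19.1311


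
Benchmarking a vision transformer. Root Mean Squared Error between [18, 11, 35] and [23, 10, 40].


MSE = 51/3 = 17
RMSE = √(51/3) = 4.1231

4.1231


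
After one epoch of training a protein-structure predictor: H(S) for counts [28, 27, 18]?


Probabilities: [28/73, 27/73, 18/73] ≈ [0.3836, 0.3699, 0.2466]
H = -((28/73)·log₂(28/73) + (27/73)·log₂(27/73) + (18/73)·log₂(18/73))
  = 1.559 bits

1.559 bits


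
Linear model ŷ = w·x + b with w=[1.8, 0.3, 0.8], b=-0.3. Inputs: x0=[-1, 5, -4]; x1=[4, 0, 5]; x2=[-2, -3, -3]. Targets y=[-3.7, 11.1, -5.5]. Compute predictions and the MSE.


ŷ0 = (1.8)·(-1) + (0.3)·(5) + (0.8)·(-4) - 0.3 = -3.8
ŷ1 = (1.8)·(4) + (0.3)·(0) + (0.8)·(5) - 0.3 = 10.9
ŷ2 = (1.8)·(-2) + (0.3)·(-3) + (0.8)·(-3) - 0.3 = -7.2
errors² = [0.01, 0.04, 2.89]
MSE = 2.9400/3 = 0.98

0.98


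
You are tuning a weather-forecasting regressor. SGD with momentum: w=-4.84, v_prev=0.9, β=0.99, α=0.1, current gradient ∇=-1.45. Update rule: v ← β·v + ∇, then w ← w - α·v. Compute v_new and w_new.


v_new = 0.99·0.9 - 1.45 = 0.891 - 1.45 = -0.559
w_new = -4.84 - 0.1·-0.559 = -4.84 + 0.0559 = -4.7841

v_new=-0.559, w_new=-4.7841


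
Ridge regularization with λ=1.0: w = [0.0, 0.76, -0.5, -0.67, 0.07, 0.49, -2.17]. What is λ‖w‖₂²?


‖w‖₂² = (0.0)² + (0.76)² + (-0.5)² + (-0.67)² + (0.07)² + (0.49)² + (-2.17)²
     = 0 + 0.5776 + 0.25 + 0.4489 + 0.0049 + 0.2401 + 4.7089
     = 6.2304
λ·‖w‖₂² = 1.0·6.2304 = 6.2304

6.2304


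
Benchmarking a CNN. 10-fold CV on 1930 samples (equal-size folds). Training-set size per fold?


Fold size = 1930/10 = 193
Training per fold = 1930 - 193 = 1737

1737


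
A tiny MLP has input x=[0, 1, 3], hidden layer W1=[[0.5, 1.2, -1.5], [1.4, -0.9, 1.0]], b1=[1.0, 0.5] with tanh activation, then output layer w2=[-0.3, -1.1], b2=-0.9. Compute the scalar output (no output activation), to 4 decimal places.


z1[0] = (0.5)·(0) + (1.2)·(1) + (-1.5)·(3) + 1.0 = -2.3
z1[1] = (1.4)·(0) + (-0.9)·(1) + (1.0)·(3) + 0.5 = 2.6
h = tanh(z1) = [-0.9801, 0.989]
output = (-0.3)·(-0.9801) + (-1.1)·(0.989) - 0.9 = -1.6939

-1.6939


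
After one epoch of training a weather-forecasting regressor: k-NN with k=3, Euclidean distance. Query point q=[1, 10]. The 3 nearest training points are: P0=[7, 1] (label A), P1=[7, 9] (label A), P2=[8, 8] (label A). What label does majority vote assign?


d(q,P0) = 10.8167  (label A)
d(q,P1) = 6.0828  (label A)
d(q,P2) = 7.2801  (label A)
Votes: A=3, B=0
Majority → A

A


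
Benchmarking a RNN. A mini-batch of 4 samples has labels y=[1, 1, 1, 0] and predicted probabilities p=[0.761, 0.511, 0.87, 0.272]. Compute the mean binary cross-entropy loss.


L[0] = -ln(0.761) = 0.2731
L[1] = -ln(0.511) = 0.6714
L[2] = -ln(0.87) = 0.1393
L[3] = -ln(1-0.272) = -ln(0.728) = 0.3175
mean = (0.2731 + 0.6714 + 0.1393 + 0.3175)/4 = 0.3503

0.3503


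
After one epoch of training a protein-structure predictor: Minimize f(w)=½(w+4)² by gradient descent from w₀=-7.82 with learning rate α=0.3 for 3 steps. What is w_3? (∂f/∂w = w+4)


step 1: grad = -7.82+4 = -3.82; w = -7.82 - 0.3·(-3.82) = -6.674
step 2: grad = -6.674+4 = -2.674; w = -6.674 - 0.3·(-2.674) = -5.8718
step 3: grad = -5.8718+4 = -1.8718; w = -5.8718 - 0.3·(-1.8718) = -5.31026

-5.31026


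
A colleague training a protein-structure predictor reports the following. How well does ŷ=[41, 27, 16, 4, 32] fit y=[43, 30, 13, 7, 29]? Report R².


ȳ = 24.4
SS_res = Σ(y-ŷ)² = 40
SS_tot = Σ(y-ȳ)² = 831.2
R² = 1 - SS_res/SS_tot = 1 - 0.0481 = 0.9519

0.9519


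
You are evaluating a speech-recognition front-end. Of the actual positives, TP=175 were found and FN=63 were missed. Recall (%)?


Recall = TP/(TP+FN)
= 175/(175+63)
= 175/238 = 73.53%

73.53%


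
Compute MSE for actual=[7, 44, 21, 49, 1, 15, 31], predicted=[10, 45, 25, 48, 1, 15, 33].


Squared errors: (7-10)²=9, (44-45)²=1, (21-25)²=16, (49-48)²=1, (1-1)²=0, (15-15)²=0, (31-33)²=4
Sum = 31
MSE = 31/7 = 31/7

31/7


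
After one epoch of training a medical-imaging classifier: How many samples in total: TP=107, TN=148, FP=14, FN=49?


Total = TP + TN + FP + FN
= 107 + 148 + 14 + 49
= 318
(Predicted positive: 121, predicted negative: 197)

318


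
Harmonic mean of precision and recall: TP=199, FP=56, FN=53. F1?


Precision = 199/255 = 0.7804
Recall = 199/252 = 0.7897
F1 = 2·P·R/(P+R) = 2·TP/(2·TP+FP+FN) = 398/(398+56+53) = 398/507 = 0.785

0.785


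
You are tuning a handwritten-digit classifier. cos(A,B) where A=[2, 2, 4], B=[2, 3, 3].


A·B = 2·2 + 2·3 + 4·3 = 22
‖A‖ = √24 = 4.899, ‖B‖ = √22 = 4.6904
cos = 22/(√24·√22) = 22/√528 = 0.9574

0.9574


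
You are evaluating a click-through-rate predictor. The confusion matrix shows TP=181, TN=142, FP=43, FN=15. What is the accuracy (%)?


Accuracy = (TP+TN)/(TP+TN+FP+FN)
= (181+142)/(381)
= 323/381 = 84.78%

84.78%


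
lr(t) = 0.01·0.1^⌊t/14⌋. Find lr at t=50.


n_drops = ⌊50/14⌋ = 3
lr = 0.01·0.1^3 = 0.01·0.001 = 0.00001

0.00001


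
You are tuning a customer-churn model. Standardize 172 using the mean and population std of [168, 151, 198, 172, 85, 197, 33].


μ = 143.4286, σ = 57.2385
z = (172 - 143.4286)/57.2385 = 0.4992

0.4992


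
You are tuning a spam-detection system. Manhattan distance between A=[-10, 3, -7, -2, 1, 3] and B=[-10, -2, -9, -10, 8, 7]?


d = |-10+ 10| + |3+ 2| + |-7+ 9| + |-2+ 10| + |1-8| + |3-7|
  = 0 + 5 + 2 + 8 + 7 + 4
  = 26

26


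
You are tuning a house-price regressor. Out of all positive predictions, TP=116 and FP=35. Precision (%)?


Precision = TP/(TP+FP)
= 116/(116+35)
= 116/151 = 76.82%

76.82%


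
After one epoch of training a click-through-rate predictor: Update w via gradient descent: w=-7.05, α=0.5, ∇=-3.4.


w_new = w - α·∇
= -7.05 - 0.5·-3.4
= -7.05 + 1.7
= -5.35

-5.35


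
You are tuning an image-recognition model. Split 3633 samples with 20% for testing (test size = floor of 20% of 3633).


Test = ⌊3633·20/100⌋ = 726
Train = 3633 - 726 = 2907

Train: 2907, Test: 726


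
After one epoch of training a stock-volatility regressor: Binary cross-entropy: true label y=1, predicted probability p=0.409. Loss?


BCE = -[y·ln(p) + (1-y)·ln(1-p)]
= -1·ln(0.409) - 0
= -ln(0.409) = 0.894

0.894


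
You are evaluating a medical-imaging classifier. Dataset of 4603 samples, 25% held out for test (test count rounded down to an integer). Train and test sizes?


Test = ⌊4603·25/100⌋ = 1150
Train = 4603 - 1150 = 3453

Train: 3453, Test: 1150


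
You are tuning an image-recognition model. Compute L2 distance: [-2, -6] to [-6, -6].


d = √((-2+ 6)² + (-6+ 6)²)
  = √(16 + 0)
  = √16 = 4.0

4.0


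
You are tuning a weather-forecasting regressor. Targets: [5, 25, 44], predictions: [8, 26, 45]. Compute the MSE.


Squared errors: (5-8)²=9, (25-26)²=1, (44-45)²=1
Sum = 11
MSE = 11/3 = 11/3

11/3


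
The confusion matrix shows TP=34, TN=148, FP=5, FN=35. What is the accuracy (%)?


Accuracy = (TP+TN)/(TP+TN+FP+FN)
= (34+148)/(222)
= 182/222 = 81.98%

81.98%


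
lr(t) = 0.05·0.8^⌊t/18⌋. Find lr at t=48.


n_drops = ⌊48/18⌋ = 2
lr = 0.05·0.8^2 = 0.05·0.64 = 0.032

0.032


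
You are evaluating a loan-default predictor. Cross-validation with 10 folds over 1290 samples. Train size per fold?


Fold size = 1290/10 = 129
Training per fold = 1290 - 129 = 1161

1161


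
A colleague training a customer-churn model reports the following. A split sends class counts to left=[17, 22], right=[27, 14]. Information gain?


Parent = [44, 36], H_parent = 0.9928
H_left = 0.9881 (n=39), H_right = 0.9262 (n=41)
H_children = (39/80)·0.9881 + (41/80)·0.9262 = 0.9564
IG = 0.9928 - 0.9564 = 0.0364

0.0364


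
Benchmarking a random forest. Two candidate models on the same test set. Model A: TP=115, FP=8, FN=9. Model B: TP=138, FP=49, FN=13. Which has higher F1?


Model A: P=115/123=0.935, R=115/124=0.9274, F1=2PR/(P+R)=2TP/(2TP+FP+FN)=230/247=0.9312
Model B: P=138/187=0.738, R=138/151=0.9139, F1=2PR/(P+R)=2TP/(2TP+FP+FN)=276/338=0.8166
0.9312 > 0.8166 → Model A

Model A


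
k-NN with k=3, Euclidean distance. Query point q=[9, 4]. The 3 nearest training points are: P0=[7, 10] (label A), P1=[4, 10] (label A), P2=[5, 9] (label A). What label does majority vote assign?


d(q,P0) = 6.3246  (label A)
d(q,P1) = 7.8102  (label A)
d(q,P2) = 6.4031  (label A)
Votes: A=3, B=0
Majority → A

A


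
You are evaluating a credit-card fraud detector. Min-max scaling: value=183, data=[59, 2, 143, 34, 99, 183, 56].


min=2, max=183
(183-2)/(183-2) = 181/181 = 1.0

1.0


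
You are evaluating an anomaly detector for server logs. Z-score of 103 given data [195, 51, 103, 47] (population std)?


μ = 99, σ = 59.6657
z = (103 - 99)/59.6657 = 0.067

0.067


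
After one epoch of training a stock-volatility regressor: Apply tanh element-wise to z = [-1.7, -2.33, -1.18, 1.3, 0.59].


tanh(-1.7) = -0.9354
tanh(-2.33) = -0.9812
tanh(-1.18) = -0.8275
tanh(1.3) = 0.8617
tanh(0.59) = 0.5299
result = [-0.9354, -0.9812, -0.8275, 0.8617, 0.5299]

[-0.9354, -0.9812, -0.8275, 0.8617, 0.5299]


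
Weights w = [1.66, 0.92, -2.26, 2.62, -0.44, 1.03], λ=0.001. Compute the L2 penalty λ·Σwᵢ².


‖w‖₂² = (1.66)² + (0.92)² + (-2.26)² + (2.62)² + (-0.44)² + (1.03)²
     = 2.7556 + 0.8464 + 5.1076 + 6.8644 + 0.1936 + 1.0609
     = 16.8285
λ·‖w‖₂² = 0.001·16.8285 = 0.016828

0.016828


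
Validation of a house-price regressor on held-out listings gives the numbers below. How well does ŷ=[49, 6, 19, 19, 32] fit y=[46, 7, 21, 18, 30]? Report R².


ȳ = 24.4
SS_res = Σ(y-ŷ)² = 19
SS_tot = Σ(y-ȳ)² = 853.2
R² = 1 - SS_res/SS_tot = 1 - 0.0223 = 0.9777

0.9777


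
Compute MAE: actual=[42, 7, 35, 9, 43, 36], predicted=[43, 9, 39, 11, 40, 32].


Absolute errors: |42-43|=1, |7-9|=2, |35-39|=4, |9-11|=2, |43-40|=3, |36-32|=4
Sum = 16
MAE = 16/6 = 8/3

8/3


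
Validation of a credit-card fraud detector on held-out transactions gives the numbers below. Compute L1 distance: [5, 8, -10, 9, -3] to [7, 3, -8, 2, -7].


d = |5-7| + |8-3| + |-10+ 8| + |9-2| + |-3+ 7|
  = 2 + 5 + 2 + 7 + 4
  = 20

20


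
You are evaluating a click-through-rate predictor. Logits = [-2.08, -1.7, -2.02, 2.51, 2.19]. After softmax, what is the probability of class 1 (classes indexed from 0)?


Exponentials: e^-2.08=0.1249, e^-1.7=0.1827, e^-2.02=0.1327, e^2.51=12.3049, e^2.19=8.9352
Sum = 21.6804
Softmax = [0.0058, 0.0084, 0.0061, 0.5676, 0.4121]
p[1] = 0.1827/21.6804 = 0.0084

0.0084


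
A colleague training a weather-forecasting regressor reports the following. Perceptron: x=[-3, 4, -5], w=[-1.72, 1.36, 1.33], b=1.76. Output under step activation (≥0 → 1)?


z = (-3)·(-1.72) + (4)·(1.36) + (-5)·(1.33) + 1.76
  = 5.71
step(z) = 1 (z≥0)

1


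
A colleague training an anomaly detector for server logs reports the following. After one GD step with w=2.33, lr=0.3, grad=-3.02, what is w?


w_new = w - α·∇
= 2.33 - 0.3·-3.02
= 2.33 + 0.906
= 3.236

3.236


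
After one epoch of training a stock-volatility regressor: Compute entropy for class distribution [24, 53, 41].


Probabilities: [24/118, 53/118, 41/118] ≈ [0.2034, 0.4492, 0.3475]
H = -((24/118)·log₂(24/118) + (53/118)·log₂(53/118) + (41/118)·log₂(41/118))
  = 1.5159 bits

1.5159 bits


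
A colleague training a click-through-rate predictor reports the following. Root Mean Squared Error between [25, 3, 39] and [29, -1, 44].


MSE = 57/3 = 19
RMSE = √(57/3) = 4.3589

4.3589


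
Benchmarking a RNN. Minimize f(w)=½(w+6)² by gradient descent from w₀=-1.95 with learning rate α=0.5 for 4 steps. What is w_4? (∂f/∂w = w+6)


step 1: grad = -1.95+6 = 4.05; w = -1.95 - 0.5·(4.05) = -3.975
step 2: grad = -3.975+6 = 2.025; w = -3.975 - 0.5·(2.025) = -4.9875
step 3: grad = -4.9875+6 = 1.0125; w = -4.9875 - 0.5·(1.0125) = -5.49375
step 4: grad = -5.49375+6 = 0.50625; w = -5.49375 - 0.5·(0.50625) = -5.746875

-5.746875


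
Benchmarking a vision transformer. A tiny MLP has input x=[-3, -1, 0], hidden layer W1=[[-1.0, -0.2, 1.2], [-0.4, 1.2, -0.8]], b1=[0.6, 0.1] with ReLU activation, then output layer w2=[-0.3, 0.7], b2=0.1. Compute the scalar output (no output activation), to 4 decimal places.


z1[0] = (-1.0)·(-3) + (-0.2)·(-1) + (1.2)·(0) + 0.6 = 3.8
z1[1] = (-0.4)·(-3) + (1.2)·(-1) + (-0.8)·(0) + 0.1 = 0.1
h = ReLU(z1) = [3.8, 0.1]
output = (-0.3)·(3.8) + (0.7)·(0.1) + 0.1 = -0.97

-0.97


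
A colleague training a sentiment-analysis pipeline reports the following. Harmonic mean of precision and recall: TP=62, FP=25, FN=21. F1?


Precision = 62/87 = 0.7126
Recall = 62/83 = 0.747
F1 = 2·P·R/(P+R) = 2·TP/(2·TP+FP+FN) = 124/(124+25+21) = 124/170 = 0.7294

0.7294


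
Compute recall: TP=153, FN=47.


Recall = TP/(TP+FN)
= 153/(153+47)
= 153/200 = 76.5%

76.5%


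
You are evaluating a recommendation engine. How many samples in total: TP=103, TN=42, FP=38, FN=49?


Total = TP + TN + FP + FN
= 103 + 42 + 38 + 49
= 232
(Predicted positive: 141, predicted negative: 91)

232


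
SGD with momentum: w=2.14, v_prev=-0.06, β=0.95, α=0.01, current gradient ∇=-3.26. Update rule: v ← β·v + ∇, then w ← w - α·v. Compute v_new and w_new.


v_new = 0.95·-0.06 - 3.26 = -0.057 - 3.26 = -3.317
w_new = 2.14 - 0.01·-3.317 = 2.14 + 0.03317 = 2.17317

v_new=-3.317, w_new=2.17317


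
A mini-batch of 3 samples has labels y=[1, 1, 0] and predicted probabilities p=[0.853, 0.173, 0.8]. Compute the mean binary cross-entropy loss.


L[0] = -ln(0.853) = 0.159
L[1] = -ln(0.173) = 1.7545
L[2] = -ln(1-0.8) = -ln(0.2) = 1.6094
mean = (0.159 + 1.7545 + 1.6094)/3 = 1.1743

1.1743


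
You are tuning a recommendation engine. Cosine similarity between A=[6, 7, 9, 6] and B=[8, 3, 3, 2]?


A·B = 6·8 + 7·3 + 9·3 + 6·2 = 108
‖A‖ = √202 = 14.2127, ‖B‖ = √86 = 9.2736
cos = 108/(√202·√86) = 108/√17372 = 0.8194

0.8194


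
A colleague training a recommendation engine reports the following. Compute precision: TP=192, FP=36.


Precision = TP/(TP+FP)
= 192/(192+36)
= 192/228 = 84.21%

84.21%


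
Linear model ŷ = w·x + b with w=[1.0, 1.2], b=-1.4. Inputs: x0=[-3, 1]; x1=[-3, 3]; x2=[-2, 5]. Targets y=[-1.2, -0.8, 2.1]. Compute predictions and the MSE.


ŷ0 = (1.0)·(-3) + (1.2)·(1) - 1.4 = -3.2
ŷ1 = (1.0)·(-3) + (1.2)·(3) - 1.4 = -0.8
ŷ2 = (1.0)·(-2) + (1.2)·(5) - 1.4 = 2.6
errors² = [4.0, 0.0, 0.25]
MSE = 4.2500/3 = 1.4167

1.4167


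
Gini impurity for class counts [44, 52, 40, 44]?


Probabilities: [44/180, 52/180, 40/180, 44/180] ≈ [0.2444, 0.2889, 0.2222, 0.2444]
Σpᵢ² = (1936 + 2704 + 1600 + 1936)/180² = 8176/32400
Gini = 1 - Σpᵢ² = 1 - 8176/32400 = 0.7477

0.7477


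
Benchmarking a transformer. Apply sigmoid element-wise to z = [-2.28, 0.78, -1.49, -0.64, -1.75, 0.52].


σ(-2.28) = 1/(1+e^2.28) = 0.0928
σ(0.78) = 1/(1+e^-0.78) = 0.6857
σ(-1.49) = 1/(1+e^1.49) = 0.1839
σ(-0.64) = 1/(1+e^0.64) = 0.3452
σ(-1.75) = 1/(1+e^1.75) = 0.148
σ(0.52) = 1/(1+e^-0.52) = 0.6271
result = [0.0928, 0.6857, 0.1839, 0.3452, 0.148, 0.6271]

[0.0928, 0.6857, 0.1839, 0.3452, 0.148, 0.6271]


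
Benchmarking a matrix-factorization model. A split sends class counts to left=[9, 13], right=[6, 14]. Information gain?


Parent = [15, 27], H_parent = 0.9403
H_left = 0.976 (n=22), H_right = 0.8813 (n=20)
H_children = (22/42)·0.976 + (20/42)·0.8813 = 0.9309
IG = 0.9403 - 0.9309 = 0.0094

0.0094


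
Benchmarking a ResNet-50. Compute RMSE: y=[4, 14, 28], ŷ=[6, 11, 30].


MSE = 17/3 = 5.6667
RMSE = √(17/3) = 2.3805

2.3805


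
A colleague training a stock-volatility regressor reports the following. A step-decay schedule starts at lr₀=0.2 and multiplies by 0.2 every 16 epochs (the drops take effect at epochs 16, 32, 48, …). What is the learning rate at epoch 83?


n_drops = ⌊83/16⌋ = 5
lr = 0.2·0.2^5 = 0.2·0.00032 = 0.000064

0.000064


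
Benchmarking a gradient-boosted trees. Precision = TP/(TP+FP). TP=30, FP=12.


Precision = TP/(TP+FP)
= 30/(30+12)
= 30/42 = 71.43%

71.43%


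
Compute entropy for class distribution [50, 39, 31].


Probabilities: [50/120, 39/120, 31/120] ≈ [0.4167, 0.325, 0.2583]
H = -((50/120)·log₂(50/120) + (39/120)·log₂(39/120) + (31/120)·log₂(31/120))
  = 1.5577 bits

1.5577 bits


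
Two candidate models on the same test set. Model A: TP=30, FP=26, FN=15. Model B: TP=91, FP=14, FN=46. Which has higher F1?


Model A: P=30/56=0.5357, R=30/45=0.6667, F1=2PR/(P+R)=2TP/(2TP+FP+FN)=60/101=0.5941
Model B: P=91/105=0.8667, R=91/137=0.6642, F1=2PR/(P+R)=2TP/(2TP+FP+FN)=182/242=0.7521
0.5941 < 0.7521 → Model B

Model B


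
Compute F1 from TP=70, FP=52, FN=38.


Precision = 70/122 = 0.5738
Recall = 70/108 = 0.6481
F1 = 2·P·R/(P+R) = 2·TP/(2·TP+FP+FN) = 140/(140+52+38) = 140/230 = 0.6087

0.6087


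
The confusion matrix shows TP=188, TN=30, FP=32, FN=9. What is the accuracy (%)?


Accuracy = (TP+TN)/(TP+TN+FP+FN)
= (188+30)/(259)
= 218/259 = 84.17%

84.17%


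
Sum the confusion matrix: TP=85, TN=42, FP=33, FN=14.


Total = TP + TN + FP + FN
= 85 + 42 + 33 + 14
= 174
(Predicted positive: 118, predicted negative: 56)

174


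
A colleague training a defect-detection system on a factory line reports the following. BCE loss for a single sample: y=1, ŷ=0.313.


BCE = -[y·ln(p) + (1-y)·ln(1-p)]
= -1·ln(0.313) - 0
= -ln(0.313) = 1.1616

1.1616


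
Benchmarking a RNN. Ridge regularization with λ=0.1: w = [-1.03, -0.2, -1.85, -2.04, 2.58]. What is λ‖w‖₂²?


‖w‖₂² = (-1.03)² + (-0.2)² + (-1.85)² + (-2.04)² + (2.58)²
     = 1.0609 + 0.04 + 3.4225 + 4.1616 + 6.6564
     = 15.3414
λ·‖w‖₂² = 0.1·15.3414 = 1.53414

1.53414


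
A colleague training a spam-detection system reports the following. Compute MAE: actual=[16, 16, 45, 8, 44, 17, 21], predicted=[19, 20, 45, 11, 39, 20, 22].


Absolute errors: |16-19|=3, |16-20|=4, |45-45|=0, |8-11|=3, |44-39|=5, |17-20|=3, |21-22|=1
Sum = 19
MAE = 19/7 = 19/7

19/7


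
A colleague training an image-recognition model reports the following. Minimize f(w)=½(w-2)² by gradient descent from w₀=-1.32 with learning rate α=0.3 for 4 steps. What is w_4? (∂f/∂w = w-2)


step 1: grad = -1.32-2 = -3.32; w = -1.32 - 0.3·(-3.32) = -0.324
step 2: grad = -0.324-2 = -2.324; w = -0.324 - 0.3·(-2.324) = 0.3732
step 3: grad = 0.3732-2 = -1.6268; w = 0.3732 - 0.3·(-1.6268) = 0.86124
step 4: grad = 0.86124-2 = -1.13876; w = 0.86124 - 0.3·(-1.13876) = 1.202868

1.202868


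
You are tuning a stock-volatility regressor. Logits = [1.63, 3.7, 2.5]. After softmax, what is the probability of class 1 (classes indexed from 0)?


Exponentials: e^1.63=5.1039, e^3.7=40.4473, e^2.5=12.1825
Sum = 57.7337
Softmax = [0.0884, 0.7006, 0.211]
p[1] = 40.4473/57.7337 = 0.7006

0.7006


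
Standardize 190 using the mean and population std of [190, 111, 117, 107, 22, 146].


μ = 115.5, σ = 50.5264
z = (190 - 115.5)/50.5264 = 1.4745

1.4745


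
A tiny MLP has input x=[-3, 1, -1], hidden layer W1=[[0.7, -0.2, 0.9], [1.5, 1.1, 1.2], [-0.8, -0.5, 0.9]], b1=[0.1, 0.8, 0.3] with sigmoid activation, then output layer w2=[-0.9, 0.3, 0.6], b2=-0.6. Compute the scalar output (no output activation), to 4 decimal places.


z1[0] = (0.7)·(-3) + (-0.2)·(1) + (0.9)·(-1) + 0.1 = -3.1
z1[1] = (1.5)·(-3) + (1.1)·(1) + (1.2)·(-1) + 0.8 = -3.8
z1[2] = (-0.8)·(-3) + (-0.5)·(1) + (0.9)·(-1) + 0.3 = 1.3
h = sigmoid(z1) = [0.0431, 0.0219, 0.7858]
output = (-0.9)·(0.0431) + (0.3)·(0.0219) + (0.6)·(0.7858) - 0.6 = -0.1607

-0.1607


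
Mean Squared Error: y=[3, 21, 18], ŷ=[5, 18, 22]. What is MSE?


Squared errors: (3-5)²=4, (21-18)²=9, (18-22)²=16
Sum = 29
MSE = 29/3 = 29/3

29/3


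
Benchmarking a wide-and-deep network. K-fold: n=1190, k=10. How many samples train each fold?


Fold size = 1190/10 = 119
Training per fold = 1190 - 119 = 1071

1071


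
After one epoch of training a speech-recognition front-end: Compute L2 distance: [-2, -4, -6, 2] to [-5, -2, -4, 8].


d = √((-2+ 5)² + (-4+ 2)² + (-6+ 4)² + (2-8)²)
  = √(9 + 4 + 4 + 36)
  = √53 = 7.2801

7.2801


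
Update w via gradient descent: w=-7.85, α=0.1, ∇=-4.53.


w_new = w - α·∇
= -7.85 - 0.1·-4.53
= -7.85 + 0.453
= -7.397

-7.397


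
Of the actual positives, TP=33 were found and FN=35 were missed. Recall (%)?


Recall = TP/(TP+FN)
= 33/(33+35)
= 33/68 = 48.53%

48.53%


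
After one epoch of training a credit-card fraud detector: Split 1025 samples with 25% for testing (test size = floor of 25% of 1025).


Test = ⌊1025·25/100⌋ = 256
Train = 1025 - 256 = 769

Train: 769, Test: 256


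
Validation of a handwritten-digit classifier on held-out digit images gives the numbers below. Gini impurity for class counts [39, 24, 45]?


Probabilities: [39/108, 24/108, 45/108] ≈ [0.3611, 0.2222, 0.4167]
Σpᵢ² = (1521 + 576 + 2025)/108² = 4122/11664
Gini = 1 - Σpᵢ² = 1 - 4122/11664 = 0.6466

0.6466


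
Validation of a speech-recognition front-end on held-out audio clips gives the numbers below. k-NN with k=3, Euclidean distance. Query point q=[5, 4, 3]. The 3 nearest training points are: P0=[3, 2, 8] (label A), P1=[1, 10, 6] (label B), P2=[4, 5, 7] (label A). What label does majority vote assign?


d(q,P0) = 5.7446  (label A)
d(q,P1) = 7.8102  (label B)
d(q,P2) = 4.2426  (label A)
Votes: A=2, B=1
Majority → A

A


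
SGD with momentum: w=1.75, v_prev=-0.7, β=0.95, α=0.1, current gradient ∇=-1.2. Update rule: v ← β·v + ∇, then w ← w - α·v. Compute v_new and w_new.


v_new = 0.95·-0.7 - 1.2 = -0.665 - 1.2 = -1.865
w_new = 1.75 - 0.1·-1.865 = 1.75 + 0.1865 = 1.9365

v_new=-1.865, w_new=1.9365


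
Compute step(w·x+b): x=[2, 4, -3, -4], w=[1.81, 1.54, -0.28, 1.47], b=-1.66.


z = (2)·(1.81) + (4)·(1.54) + (-3)·(-0.28) + (-4)·(1.47) - 1.66
  = 3.08
step(z) = 1 (z≥0)

1


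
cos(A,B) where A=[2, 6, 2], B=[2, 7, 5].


A·B = 2·2 + 6·7 + 2·5 = 56
‖A‖ = √44 = 6.6332, ‖B‖ = √78 = 8.8318
cos = 56/(√44·√78) = 56/√3432 = 0.9559

0.9559


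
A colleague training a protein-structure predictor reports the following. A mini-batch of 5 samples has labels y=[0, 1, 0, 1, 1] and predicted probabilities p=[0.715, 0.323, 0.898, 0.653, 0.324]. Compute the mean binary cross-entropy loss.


L[0] = -ln(1-0.715) = -ln(0.285) = 1.2553
L[1] = -ln(0.323) = 1.1301
L[2] = -ln(1-0.898) = -ln(0.102) = 2.2828
L[3] = -ln(0.653) = 0.4262
L[4] = -ln(0.324) = 1.127
mean = (1.2553 + 1.1301 + 2.2828 + 0.4262 + 1.127)/5 = 1.2443

1.2443


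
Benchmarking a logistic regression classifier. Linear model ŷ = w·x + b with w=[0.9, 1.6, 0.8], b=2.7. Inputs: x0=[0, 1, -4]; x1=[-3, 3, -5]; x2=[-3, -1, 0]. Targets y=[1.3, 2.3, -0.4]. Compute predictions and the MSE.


ŷ0 = (0.9)·(0) + (1.6)·(1) + (0.8)·(-4) + 2.7 = 1.1
ŷ1 = (0.9)·(-3) + (1.6)·(3) + (0.8)·(-5) + 2.7 = 0.8
ŷ2 = (0.9)·(-3) + (1.6)·(-1) + (0.8)·(0) + 2.7 = -1.6
errors² = [0.04, 2.25, 1.44]
MSE = 3.7300/3 = 1.2433

1.2433


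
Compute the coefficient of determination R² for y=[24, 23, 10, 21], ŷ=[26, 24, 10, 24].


ȳ = 19.5
SS_res = Σ(y-ŷ)² = 14
SS_tot = Σ(y-ȳ)² = 125
R² = 1 - SS_res/SS_tot = 1 - 0.112 = 0.888

0.888


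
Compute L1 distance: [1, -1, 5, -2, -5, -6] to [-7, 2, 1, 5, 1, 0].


d = |1+ 7| + |-1-2| + |5-1| + |-2-5| + |-5-1| + |-6-0|
  = 8 + 3 + 4 + 7 + 6 + 6
  = 34

34


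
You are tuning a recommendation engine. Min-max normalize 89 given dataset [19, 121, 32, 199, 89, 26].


min=19, max=199
(89-19)/(199-19) = 70/180 = 0.3889

0.3889


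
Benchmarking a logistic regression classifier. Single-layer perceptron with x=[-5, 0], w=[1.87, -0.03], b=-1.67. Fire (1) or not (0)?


z = (-5)·(1.87) + (0)·(-0.03) - 1.67
  = -11.02
step(z) = 0 (z<0)

0


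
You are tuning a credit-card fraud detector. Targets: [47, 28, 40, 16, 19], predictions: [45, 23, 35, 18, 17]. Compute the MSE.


Squared errors: (47-45)²=4, (28-23)²=25, (40-35)²=25, (16-18)²=4, (19-17)²=4
Sum = 62
MSE = 62/5 = 62/5

62/5


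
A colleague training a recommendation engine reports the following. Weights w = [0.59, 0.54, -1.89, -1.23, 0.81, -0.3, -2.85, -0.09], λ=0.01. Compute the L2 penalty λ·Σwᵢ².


‖w‖₂² = (0.59)² + (0.54)² + (-1.89)² + (-1.23)² + (0.81)² + (-0.3)² + (-2.85)² + (-0.09)²
     = 0.3481 + 0.2916 + 3.5721 + 1.5129 + 0.6561 + 0.09 + 8.1225 + 0.0081
     = 14.6014
λ·‖w‖₂² = 0.01·14.6014 = 0.146014

0.146014


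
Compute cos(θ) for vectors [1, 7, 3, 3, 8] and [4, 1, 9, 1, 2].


A·B = 1·4 + 7·1 + 3·9 + 3·1 + 8·2 = 57
‖A‖ = √132 = 11.4891, ‖B‖ = √103 = 10.1489
cos = 57/(√132·√103) = 57/√13596 = 0.4888

0.4888


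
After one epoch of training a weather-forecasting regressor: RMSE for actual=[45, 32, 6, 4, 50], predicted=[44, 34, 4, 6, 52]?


MSE = 17/5 = 3.4
RMSE = √(17/5) = 1.8439

1.8439


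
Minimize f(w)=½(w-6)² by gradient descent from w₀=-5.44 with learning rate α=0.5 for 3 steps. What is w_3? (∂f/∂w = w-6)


step 1: grad = -5.44-6 = -11.44; w = -5.44 - 0.5·(-11.44) = 0.28
step 2: grad = 0.28-6 = -5.72; w = 0.28 - 0.5·(-5.72) = 3.14
step 3: grad = 3.14-6 = -2.86; w = 3.14 - 0.5·(-2.86) = 4.57

4.57


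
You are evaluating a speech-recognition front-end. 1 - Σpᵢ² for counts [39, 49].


Probabilities: [39/88, 49/88] ≈ [0.4432, 0.5568]
Σpᵢ² = (1521 + 2401)/88² = 3922/7744
Gini = 1 - Σpᵢ² = 1 - 3922/7744 = 0.4935

0.4935


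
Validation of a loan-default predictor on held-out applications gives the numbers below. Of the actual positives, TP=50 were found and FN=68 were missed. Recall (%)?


Recall = TP/(TP+FN)
= 50/(50+68)
= 50/118 = 42.37%

42.37%


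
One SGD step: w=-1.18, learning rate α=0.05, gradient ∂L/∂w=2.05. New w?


w_new = w - α·∇
= -1.18 - 0.05·2.05
= -1.18 - 0.1025
= -1.2825

-1.2825


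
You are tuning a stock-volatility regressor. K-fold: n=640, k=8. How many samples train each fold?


Fold size = 640/8 = 80
Training per fold = 640 - 80 = 560

560


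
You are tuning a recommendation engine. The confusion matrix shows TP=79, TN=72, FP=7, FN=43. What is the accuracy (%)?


Accuracy = (TP+TN)/(TP+TN+FP+FN)
= (79+72)/(201)
= 151/201 = 75.12%

75.12%


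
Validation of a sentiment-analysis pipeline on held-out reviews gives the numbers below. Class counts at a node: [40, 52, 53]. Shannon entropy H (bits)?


Probabilities: [40/145, 52/145, 53/145] ≈ [0.2759, 0.3586, 0.3655]
H = -((40/145)·log₂(40/145) + (52/145)·log₂(52/145) + (53/145)·log₂(53/145))
  = 1.5738 bits

1.5738 bits


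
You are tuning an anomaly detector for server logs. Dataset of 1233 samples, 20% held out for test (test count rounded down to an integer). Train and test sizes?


Test = ⌊1233·20/100⌋ = 246
Train = 1233 - 246 = 987

Train: 987, Test: 246


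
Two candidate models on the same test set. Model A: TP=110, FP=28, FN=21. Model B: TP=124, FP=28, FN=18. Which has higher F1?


Model A: P=110/138=0.7971, R=110/131=0.8397, F1=2PR/(P+R)=2TP/(2TP+FP+FN)=220/269=0.8178
Model B: P=124/152=0.8158, R=124/142=0.8732, F1=2PR/(P+R)=2TP/(2TP+FP+FN)=248/294=0.8435
0.8178 < 0.8435 → Model B

Model B


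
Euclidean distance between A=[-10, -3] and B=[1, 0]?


d = √((-10-1)² + (-3-0)²)
  = √(121 + 9)
  = √130 = 11.4018

11.4018


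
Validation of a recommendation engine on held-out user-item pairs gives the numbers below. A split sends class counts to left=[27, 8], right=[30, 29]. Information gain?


Parent = [57, 37], H_parent = 0.9671
H_left = 0.7755 (n=35), H_right = 0.9998 (n=59)
H_children = (35/94)·0.7755 + (59/94)·0.9998 = 0.9163
IG = 0.9671 - 0.9163 = 0.0508

0.0508


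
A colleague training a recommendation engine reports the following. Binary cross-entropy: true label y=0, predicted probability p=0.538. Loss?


BCE = -[y·ln(p) + (1-y)·ln(1-p)]
= -0 - 1·ln(1-0.538)
= -ln(0.462) = 0.7722

0.7722


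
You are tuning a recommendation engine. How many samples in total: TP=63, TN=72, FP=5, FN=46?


Total = TP + TN + FP + FN
= 63 + 72 + 5 + 46
= 186
(Predicted positive: 68, predicted negative: 118)

186


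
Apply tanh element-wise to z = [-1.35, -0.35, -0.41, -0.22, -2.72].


tanh(-1.35) = -0.8741
tanh(-0.35) = -0.3364
tanh(-0.41) = -0.3885
tanh(-0.22) = -0.2165
tanh(-2.72) = -0.9914
result = [-0.8741, -0.3364, -0.3885, -0.2165, -0.9914]

[-0.8741, -0.3364, -0.3885, -0.2165, -0.9914]


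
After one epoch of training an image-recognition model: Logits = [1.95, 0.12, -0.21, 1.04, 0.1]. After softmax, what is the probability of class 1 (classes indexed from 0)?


Exponentials: e^1.95=7.0287, e^0.12=1.1275, e^-0.21=0.8106, e^1.04=2.8292, e^0.1=1.1052
Sum = 12.9012
Softmax = [0.5448, 0.0874, 0.0628, 0.2193, 0.0857]
p[1] = 1.1275/12.9012 = 0.0874

0.0874


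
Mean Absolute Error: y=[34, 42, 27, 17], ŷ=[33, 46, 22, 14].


Absolute errors: |34-33|=1, |42-46|=4, |27-22|=5, |17-14|=3
Sum = 13
MAE = 13/4 = 13/4

13/4


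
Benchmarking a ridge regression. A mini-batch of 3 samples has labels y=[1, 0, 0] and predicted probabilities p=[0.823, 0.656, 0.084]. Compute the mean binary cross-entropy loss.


L[0] = -ln(0.823) = 0.1948
L[1] = -ln(1-0.656) = -ln(0.344) = 1.0671
L[2] = -ln(1-0.084) = -ln(0.916) = 0.0877
mean = (0.1948 + 1.0671 + 0.0877)/3 = 0.4499

0.4499


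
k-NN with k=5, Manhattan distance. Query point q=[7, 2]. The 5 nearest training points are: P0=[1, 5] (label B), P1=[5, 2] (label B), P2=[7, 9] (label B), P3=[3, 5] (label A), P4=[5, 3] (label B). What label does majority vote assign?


d(q,P0) = 9  (label B)
d(q,P1) = 2  (label B)
d(q,P2) = 7  (label B)
d(q,P3) = 7  (label A)
d(q,P4) = 3  (label B)
Votes: A=1, B=4
Majority → B

B


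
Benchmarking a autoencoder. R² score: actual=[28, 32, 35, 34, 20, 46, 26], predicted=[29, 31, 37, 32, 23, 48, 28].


ȳ = 31.5714
SS_res = Σ(y-ŷ)² = 27
SS_tot = Σ(y-ȳ)² = 403.71
R² = 1 - SS_res/SS_tot = 1 - 0.0669 = 0.9331

0.9331


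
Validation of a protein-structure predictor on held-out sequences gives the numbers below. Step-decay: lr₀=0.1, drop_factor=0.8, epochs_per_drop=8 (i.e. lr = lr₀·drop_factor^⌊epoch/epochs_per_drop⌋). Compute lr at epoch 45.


n_drops = ⌊45/8⌋ = 5
lr = 0.1·0.8^5 = 0.1·0.32768 = 0.032768

0.032768


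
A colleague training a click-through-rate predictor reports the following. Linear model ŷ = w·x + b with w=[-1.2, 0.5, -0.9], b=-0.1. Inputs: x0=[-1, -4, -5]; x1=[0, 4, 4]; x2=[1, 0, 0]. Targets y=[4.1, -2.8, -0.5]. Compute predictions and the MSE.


ŷ0 = (-1.2)·(-1) + (0.5)·(-4) + (-0.9)·(-5) - 0.1 = 3.6
ŷ1 = (-1.2)·(0) + (0.5)·(4) + (-0.9)·(4) - 0.1 = -1.7
ŷ2 = (-1.2)·(1) + (0.5)·(0) + (-0.9)·(0) - 0.1 = -1.3
errors² = [0.25, 1.21, 0.64]
MSE = 2.1000/3 = 0.7

0.7


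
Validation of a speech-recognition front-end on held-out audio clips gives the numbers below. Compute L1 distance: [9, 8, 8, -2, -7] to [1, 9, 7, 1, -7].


d = |9-1| + |8-9| + |8-7| + |-2-1| + |-7+ 7|
  = 8 + 1 + 1 + 3 + 0
  = 13

13


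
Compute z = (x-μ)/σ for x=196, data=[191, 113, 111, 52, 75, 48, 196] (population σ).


μ = 112.2857, σ = 56.5223
z = (196 - 112.2857)/56.5223 = 1.4811

1.4811


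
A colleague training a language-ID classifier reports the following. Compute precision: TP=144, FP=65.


Precision = TP/(TP+FP)
= 144/(144+65)
= 144/209 = 68.9%

68.9%
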